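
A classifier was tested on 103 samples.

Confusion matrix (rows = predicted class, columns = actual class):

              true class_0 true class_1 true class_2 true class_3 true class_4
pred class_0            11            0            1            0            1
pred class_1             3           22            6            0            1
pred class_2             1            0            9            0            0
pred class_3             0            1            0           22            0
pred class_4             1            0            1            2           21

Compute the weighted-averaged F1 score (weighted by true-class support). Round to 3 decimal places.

0.820

Per-class F1 score (2·TP/(2·TP+FP+FN)):
  class_0: TP=11, FP=0+1+0+1=2, FN=3+1+0+1=5 → 22/29 = 0.7586
  class_1: TP=22, FP=3+6+0+1=10, FN=0+0+1+0=1 → 44/55 = 0.8000
  class_2: TP=9, FP=1+0+0+0=1, FN=1+6+0+1=8 → 18/27 = 0.6667
  class_3: TP=22, FP=0+1+0+0=1, FN=0+0+0+2=2 → 44/47 = 0.9362
  class_4: TP=21, FP=1+0+1+2=4, FN=1+1+0+0=2 → 42/48 = 0.8750
Weighted-F1 score = Σ (supportᵢ/N)·F1 scoreᵢ with N=103: (16/103)·0.7586 + (23/103)·0.8000 + (17/103)·0.6667 + (24/103)·0.9362 + (23/103)·0.8750 = 0.820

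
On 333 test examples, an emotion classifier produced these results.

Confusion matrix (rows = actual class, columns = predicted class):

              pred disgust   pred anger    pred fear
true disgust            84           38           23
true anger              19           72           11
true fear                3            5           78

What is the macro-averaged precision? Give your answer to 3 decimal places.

Per-class precision (TP/(TP+FP)):
  disgust: TP=84, FP=19+3=22 → 84/106 = 0.7925
  anger: TP=72, FP=38+5=43 → 72/115 = 0.6261
  fear: TP=78, FP=23+11=34 → 78/112 = 0.6964
Macro-precision = mean = (0.7925 + 0.6261 + 0.6964) / 3 = 0.705

0.705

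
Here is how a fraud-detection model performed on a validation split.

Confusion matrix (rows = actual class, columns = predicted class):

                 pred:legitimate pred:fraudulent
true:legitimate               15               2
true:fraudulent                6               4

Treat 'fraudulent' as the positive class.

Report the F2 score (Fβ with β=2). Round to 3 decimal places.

0.435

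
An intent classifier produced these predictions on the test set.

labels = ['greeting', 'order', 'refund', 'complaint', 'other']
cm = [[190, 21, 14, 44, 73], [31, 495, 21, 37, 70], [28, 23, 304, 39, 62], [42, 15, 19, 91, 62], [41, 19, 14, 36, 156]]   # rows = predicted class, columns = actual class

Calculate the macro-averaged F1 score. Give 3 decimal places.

0.588

Per-class F1 score (2·TP/(2·TP+FP+FN)):
  greeting: TP=190, FP=21+14+44+73=152, FN=31+28+42+41=142 → 380/674 = 0.5638
  order: TP=495, FP=31+21+37+70=159, FN=21+23+15+19=78 → 990/1227 = 0.8068
  refund: TP=304, FP=28+23+39+62=152, FN=14+21+19+14=68 → 608/828 = 0.7343
  complaint: TP=91, FP=42+15+19+62=138, FN=44+37+39+36=156 → 182/476 = 0.3824
  other: TP=156, FP=41+19+14+36=110, FN=73+70+62+62=267 → 312/689 = 0.4528
Macro-F1 score = mean = (0.5638 + 0.8068 + 0.7343 + 0.3824 + 0.4528) / 5 = 0.588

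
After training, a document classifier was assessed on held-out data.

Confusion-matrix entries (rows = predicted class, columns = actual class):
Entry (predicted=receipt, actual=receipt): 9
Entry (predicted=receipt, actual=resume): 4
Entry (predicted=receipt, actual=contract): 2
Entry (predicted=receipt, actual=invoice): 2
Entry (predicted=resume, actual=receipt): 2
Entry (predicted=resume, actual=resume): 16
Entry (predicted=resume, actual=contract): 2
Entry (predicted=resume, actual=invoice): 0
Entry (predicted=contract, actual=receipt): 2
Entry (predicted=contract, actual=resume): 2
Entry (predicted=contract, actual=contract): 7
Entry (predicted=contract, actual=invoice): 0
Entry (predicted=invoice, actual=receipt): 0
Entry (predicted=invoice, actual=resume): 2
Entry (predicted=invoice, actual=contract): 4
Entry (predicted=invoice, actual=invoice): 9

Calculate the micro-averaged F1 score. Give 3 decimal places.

Micro-averaging pools counts across classes: ΣTP=41, ΣFP=22, ΣFN=22.
Micro-F1 score = 2·TP/(2·TP+FP+FN) on pooled counts = 0.651 (equals overall accuracy in single-label multiclass).

0.651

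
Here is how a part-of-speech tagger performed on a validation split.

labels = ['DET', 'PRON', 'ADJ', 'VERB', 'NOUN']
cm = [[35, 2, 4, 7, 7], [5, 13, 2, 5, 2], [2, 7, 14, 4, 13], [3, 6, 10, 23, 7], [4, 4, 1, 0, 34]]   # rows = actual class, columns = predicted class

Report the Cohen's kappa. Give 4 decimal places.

0.4411

Observed agreement pₒ = trace/N = 119/214 = 0.55607
Expected agreement pₑ = Σ (rowᵢ·colᵢ)/N² = (55·49 + 27·32 + 40·31 + 49·39 + 43·63)/214² = 0.20567
κ = (pₒ − pₑ)/(1 − pₑ) = (0.55607 − 0.20567)/(1 − 0.20567) = 0.4411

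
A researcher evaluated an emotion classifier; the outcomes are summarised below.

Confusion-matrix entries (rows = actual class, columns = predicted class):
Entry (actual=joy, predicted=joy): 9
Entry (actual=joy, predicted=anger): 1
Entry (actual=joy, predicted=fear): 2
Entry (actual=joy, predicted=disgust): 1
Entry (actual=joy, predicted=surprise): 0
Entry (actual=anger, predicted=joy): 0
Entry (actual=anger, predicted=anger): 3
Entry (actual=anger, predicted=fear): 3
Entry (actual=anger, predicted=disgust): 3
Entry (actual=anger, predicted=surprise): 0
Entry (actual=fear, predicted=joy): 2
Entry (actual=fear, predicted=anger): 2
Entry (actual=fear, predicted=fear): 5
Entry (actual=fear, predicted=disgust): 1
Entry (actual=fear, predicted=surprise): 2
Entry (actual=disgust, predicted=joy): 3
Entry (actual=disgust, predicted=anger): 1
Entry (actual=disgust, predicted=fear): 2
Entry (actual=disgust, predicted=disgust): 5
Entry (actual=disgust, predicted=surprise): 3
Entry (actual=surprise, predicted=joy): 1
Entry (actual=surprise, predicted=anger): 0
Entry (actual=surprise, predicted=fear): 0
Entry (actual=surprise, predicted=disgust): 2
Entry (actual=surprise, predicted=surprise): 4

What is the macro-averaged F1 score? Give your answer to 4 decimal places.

Per-class F1 score (2·TP/(2·TP+FP+FN)):
  joy: TP=9, FP=0+2+3+1=6, FN=1+2+1+0=4 → 18/28 = 0.64286
  anger: TP=3, FP=1+2+1+0=4, FN=0+3+3+0=6 → 6/16 = 0.37500
  fear: TP=5, FP=2+3+2+0=7, FN=2+2+1+2=7 → 10/24 = 0.41667
  disgust: TP=5, FP=1+3+1+2=7, FN=3+1+2+3=9 → 10/26 = 0.38462
  surprise: TP=4, FP=0+0+2+3=5, FN=1+0+0+2=3 → 8/16 = 0.50000
Macro-F1 score = mean = (0.64286 + 0.37500 + 0.41667 + 0.38462 + 0.50000) / 5 = 0.4638

0.4638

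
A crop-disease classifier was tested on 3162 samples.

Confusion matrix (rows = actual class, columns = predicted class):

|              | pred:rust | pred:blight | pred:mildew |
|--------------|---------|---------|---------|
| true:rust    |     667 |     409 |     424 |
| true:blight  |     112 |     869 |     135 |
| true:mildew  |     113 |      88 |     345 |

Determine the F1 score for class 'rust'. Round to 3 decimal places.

0.558

Take TP from the diagonal, FP from the rest of the 'rust' prediction marginal, FN from the rest of the 'rust' actual marginal.
F1 score = 2·TP/(2·TP+FP+FN).
rust: TP=667, FP=112+113=225, FN=409+424=833 → 1334/2392 = 0.5577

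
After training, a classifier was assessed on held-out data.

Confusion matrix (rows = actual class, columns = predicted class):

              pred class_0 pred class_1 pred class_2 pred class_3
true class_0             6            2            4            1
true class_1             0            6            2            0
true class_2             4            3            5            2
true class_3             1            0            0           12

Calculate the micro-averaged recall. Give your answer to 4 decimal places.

Micro-averaging pools counts across classes: ΣTP=29, ΣFP=19, ΣFN=19.
Micro-recall = TP/(TP+FN) on pooled counts = 0.6042 (equals overall accuracy in single-label multiclass).

0.6042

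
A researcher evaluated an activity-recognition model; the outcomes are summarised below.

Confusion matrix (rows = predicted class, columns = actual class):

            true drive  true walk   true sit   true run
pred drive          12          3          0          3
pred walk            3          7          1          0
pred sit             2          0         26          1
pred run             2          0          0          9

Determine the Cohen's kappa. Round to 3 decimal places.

0.694

Observed agreement pₒ = trace/N = 54/69 = 0.7826
Expected agreement pₑ = Σ (rowᵢ·colᵢ)/N² = (19·18 + 10·11 + 27·29 + 13·11)/69² = 0.2894
κ = (pₒ − pₑ)/(1 − pₑ) = (0.7826 − 0.2894)/(1 − 0.2894) = 0.694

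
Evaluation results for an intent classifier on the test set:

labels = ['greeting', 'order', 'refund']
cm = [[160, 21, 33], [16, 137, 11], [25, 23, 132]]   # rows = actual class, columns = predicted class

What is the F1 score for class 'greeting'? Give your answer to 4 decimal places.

0.7711

One-vs-rest for 'greeting': TP = diagonal; FP = other classes predicted 'greeting'; FN = 'greeting' predicted as other.
F1 score = 2·TP/(2·TP+FP+FN).
greeting: TP=160, FP=16+25=41, FN=21+33=54 → 320/415 = 0.77108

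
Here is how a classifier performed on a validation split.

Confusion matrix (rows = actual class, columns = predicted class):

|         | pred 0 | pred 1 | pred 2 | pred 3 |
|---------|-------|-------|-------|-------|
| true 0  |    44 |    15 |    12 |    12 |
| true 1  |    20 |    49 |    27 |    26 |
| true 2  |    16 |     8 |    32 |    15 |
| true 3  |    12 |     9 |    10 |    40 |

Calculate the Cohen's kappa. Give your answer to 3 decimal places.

Observed agreement pₒ = trace/N = 165/347 = 0.4755
Expected agreement pₑ = Σ (rowᵢ·colᵢ)/N² = (83·92 + 122·81 + 71·81 + 71·93)/347² = 0.2481
κ = (pₒ − pₑ)/(1 − pₑ) = (0.4755 − 0.2481)/(1 − 0.2481) = 0.302

0.302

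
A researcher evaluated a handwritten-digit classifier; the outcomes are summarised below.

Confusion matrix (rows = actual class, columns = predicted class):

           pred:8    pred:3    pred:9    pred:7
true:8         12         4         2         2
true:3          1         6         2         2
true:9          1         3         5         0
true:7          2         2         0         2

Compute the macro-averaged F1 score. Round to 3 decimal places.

0.504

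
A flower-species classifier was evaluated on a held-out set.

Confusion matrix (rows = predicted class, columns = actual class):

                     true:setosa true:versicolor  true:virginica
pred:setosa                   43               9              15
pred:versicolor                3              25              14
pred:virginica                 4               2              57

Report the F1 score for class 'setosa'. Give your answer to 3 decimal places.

One-vs-rest for 'setosa': TP = diagonal; FP = other classes predicted 'setosa'; FN = 'setosa' predicted as other.
F1 score = 2·TP/(2·TP+FP+FN).
setosa: TP=43, FP=9+15=24, FN=3+4=7 → 86/117 = 0.7350

0.735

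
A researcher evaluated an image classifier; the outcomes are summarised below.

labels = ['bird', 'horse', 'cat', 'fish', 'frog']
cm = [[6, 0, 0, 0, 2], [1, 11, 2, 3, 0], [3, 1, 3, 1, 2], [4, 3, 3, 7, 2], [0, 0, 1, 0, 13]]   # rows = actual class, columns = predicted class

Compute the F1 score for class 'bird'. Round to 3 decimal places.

0.545

One-vs-rest for 'bird': TP = diagonal; FP = other classes predicted 'bird'; FN = 'bird' predicted as other.
F1 score = 2·TP/(2·TP+FP+FN).
bird: TP=6, FP=1+3+4+0=8, FN=0+0+0+2=2 → 12/22 = 0.5455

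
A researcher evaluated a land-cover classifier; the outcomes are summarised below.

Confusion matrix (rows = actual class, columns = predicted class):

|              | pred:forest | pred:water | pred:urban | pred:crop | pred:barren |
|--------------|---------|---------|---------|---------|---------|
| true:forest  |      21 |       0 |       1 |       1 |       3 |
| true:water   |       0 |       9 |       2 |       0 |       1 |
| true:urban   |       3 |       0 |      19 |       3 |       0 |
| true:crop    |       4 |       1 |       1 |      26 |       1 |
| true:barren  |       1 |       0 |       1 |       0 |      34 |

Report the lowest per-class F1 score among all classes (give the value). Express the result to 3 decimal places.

0.764

Per-class F1 score (2·TP/(2·TP+FP+FN)):
  forest: TP=21, FP=0+3+4+1=8, FN=0+1+1+3=5 → 42/55 = 0.7636
  water: TP=9, FP=0+0+1+0=1, FN=0+2+0+1=3 → 18/22 = 0.8182
  urban: TP=19, FP=1+2+1+1=5, FN=3+0+3+0=6 → 38/49 = 0.7755
  crop: TP=26, FP=1+0+3+0=4, FN=4+1+1+1=7 → 52/63 = 0.8254
  barren: TP=34, FP=3+1+0+1=5, FN=1+0+1+0=2 → 68/75 = 0.9067
Lowest is class 'forest' with F1 score = 0.764.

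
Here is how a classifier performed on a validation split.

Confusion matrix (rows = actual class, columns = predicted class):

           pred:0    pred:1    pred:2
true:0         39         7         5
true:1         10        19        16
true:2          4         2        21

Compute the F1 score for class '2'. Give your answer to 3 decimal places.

0.609

Take TP from the diagonal, FP from the rest of the '2' prediction marginal, FN from the rest of the '2' actual marginal.
F1 score = 2·TP/(2·TP+FP+FN).
2: TP=21, FP=5+16=21, FN=4+2=6 → 42/69 = 0.6087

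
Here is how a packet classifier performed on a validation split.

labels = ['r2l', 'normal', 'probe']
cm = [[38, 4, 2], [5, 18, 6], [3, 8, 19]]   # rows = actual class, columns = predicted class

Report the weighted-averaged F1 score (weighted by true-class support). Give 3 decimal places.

0.727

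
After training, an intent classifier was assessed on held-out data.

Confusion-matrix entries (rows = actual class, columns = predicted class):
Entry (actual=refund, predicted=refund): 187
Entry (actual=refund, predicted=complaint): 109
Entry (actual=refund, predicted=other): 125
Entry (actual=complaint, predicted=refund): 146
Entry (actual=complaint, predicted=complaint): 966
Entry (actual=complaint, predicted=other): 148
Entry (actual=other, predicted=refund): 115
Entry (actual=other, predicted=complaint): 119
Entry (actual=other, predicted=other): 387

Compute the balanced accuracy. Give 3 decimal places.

Balanced accuracy = mean of per-class recall.
  refund: recall = 187/421 = 0.4442
  complaint: recall = 966/1260 = 0.7667
  other: recall = 387/621 = 0.6232
Mean = (0.4442 + 0.7667 + 0.6232) / 3 = 0.611

0.611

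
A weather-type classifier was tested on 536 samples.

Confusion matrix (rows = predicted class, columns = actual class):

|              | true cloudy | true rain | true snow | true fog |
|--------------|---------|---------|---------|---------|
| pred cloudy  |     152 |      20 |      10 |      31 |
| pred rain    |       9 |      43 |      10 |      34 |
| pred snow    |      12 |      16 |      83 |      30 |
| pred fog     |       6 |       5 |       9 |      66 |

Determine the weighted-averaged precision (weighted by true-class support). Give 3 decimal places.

Per-class precision (TP/(TP+FP)):
  cloudy: TP=152, FP=20+10+31=61 → 152/213 = 0.7136
  rain: TP=43, FP=9+10+34=53 → 43/96 = 0.4479
  snow: TP=83, FP=12+16+30=58 → 83/141 = 0.5887
  fog: TP=66, FP=6+5+9=20 → 66/86 = 0.7674
Weighted-precision = Σ (supportᵢ/N)·precisionᵢ with N=536: (179/536)·0.7136 + (84/536)·0.4479 + (112/536)·0.5887 + (161/536)·0.7674 = 0.662

0.662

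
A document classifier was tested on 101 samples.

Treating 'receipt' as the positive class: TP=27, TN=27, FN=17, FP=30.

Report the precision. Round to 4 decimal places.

0.4737

Precision = TP/(TP+FP) = 27/(27+30) = 27/57 = 0.4737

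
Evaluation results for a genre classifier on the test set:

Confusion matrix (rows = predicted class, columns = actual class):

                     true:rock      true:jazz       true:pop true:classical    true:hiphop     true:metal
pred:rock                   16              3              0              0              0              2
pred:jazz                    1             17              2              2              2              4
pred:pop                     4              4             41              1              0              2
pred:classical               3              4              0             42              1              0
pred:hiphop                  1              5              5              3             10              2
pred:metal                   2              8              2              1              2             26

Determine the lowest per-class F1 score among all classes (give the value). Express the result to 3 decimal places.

0.488

Per-class F1 score (2·TP/(2·TP+FP+FN)):
  rock: TP=16, FP=3+0+0+0+2=5, FN=1+4+3+1+2=11 → 32/48 = 0.6667
  jazz: TP=17, FP=1+2+2+2+4=11, FN=3+4+4+5+8=24 → 34/69 = 0.4928
  pop: TP=41, FP=4+4+1+0+2=11, FN=0+2+0+5+2=9 → 82/102 = 0.8039
  classical: TP=42, FP=3+4+0+1+0=8, FN=0+2+1+3+1=7 → 84/99 = 0.8485
  hiphop: TP=10, FP=1+5+5+3+2=16, FN=0+2+0+1+2=5 → 20/41 = 0.4878
  metal: TP=26, FP=2+8+2+1+2=15, FN=2+4+2+0+2=10 → 52/77 = 0.6753
Lowest is class 'hiphop' with F1 score = 0.488.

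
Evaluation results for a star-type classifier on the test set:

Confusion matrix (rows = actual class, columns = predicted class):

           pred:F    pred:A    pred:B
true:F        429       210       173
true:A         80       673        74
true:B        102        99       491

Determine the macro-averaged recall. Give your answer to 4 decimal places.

0.6839

Per-class recall (TP/(TP+FN)):
  F: TP=429, FN=210+173=383 → 429/812 = 0.52833
  A: TP=673, FN=80+74=154 → 673/827 = 0.81378
  B: TP=491, FN=102+99=201 → 491/692 = 0.70954
Macro-recall = mean = (0.52833 + 0.81378 + 0.70954) / 3 = 0.6839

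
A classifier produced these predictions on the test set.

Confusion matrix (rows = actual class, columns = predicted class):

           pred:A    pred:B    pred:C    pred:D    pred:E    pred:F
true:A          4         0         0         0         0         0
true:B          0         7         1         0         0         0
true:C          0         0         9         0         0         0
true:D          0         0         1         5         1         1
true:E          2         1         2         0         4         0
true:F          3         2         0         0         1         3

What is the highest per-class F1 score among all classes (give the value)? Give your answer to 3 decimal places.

Per-class F1 score (2·TP/(2·TP+FP+FN)):
  A: TP=4, FP=0+0+0+2+3=5, FN=0+0+0+0+0=0 → 8/13 = 0.6154
  B: TP=7, FP=0+0+0+1+2=3, FN=0+1+0+0+0=1 → 14/18 = 0.7778
  C: TP=9, FP=0+1+1+2+0=4, FN=0+0+0+0+0=0 → 18/22 = 0.8182
  D: TP=5, FP=0+0+0+0+0=0, FN=0+0+1+1+1=3 → 10/13 = 0.7692
  E: TP=4, FP=0+0+0+1+1=2, FN=2+1+2+0+0=5 → 8/15 = 0.5333
  F: TP=3, FP=0+0+0+1+0=1, FN=3+2+0+0+1=6 → 6/13 = 0.4615
Highest is class 'C' with F1 score = 0.818.

0.818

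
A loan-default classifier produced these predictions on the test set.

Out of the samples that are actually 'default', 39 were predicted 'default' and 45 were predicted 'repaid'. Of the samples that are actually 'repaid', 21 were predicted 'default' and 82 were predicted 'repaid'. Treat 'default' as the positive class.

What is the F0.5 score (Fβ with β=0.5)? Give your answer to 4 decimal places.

Fβ = (1+β²)·TP / ((1+β²)·TP + β²·FN + FP), with β²=1/4
= 1.25·39 / (1.25·39 + 0.25·45 + 21) = 0.6019

0.6019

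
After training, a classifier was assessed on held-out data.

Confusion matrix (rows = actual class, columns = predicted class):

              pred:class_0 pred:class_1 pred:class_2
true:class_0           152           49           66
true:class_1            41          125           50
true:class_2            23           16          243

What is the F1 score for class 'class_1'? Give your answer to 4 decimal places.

0.6158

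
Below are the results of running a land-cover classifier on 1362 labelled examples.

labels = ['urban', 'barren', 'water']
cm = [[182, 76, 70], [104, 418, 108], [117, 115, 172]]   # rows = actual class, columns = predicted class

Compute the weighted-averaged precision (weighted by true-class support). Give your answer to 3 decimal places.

Per-class precision (TP/(TP+FP)):
  urban: TP=182, FP=104+117=221 → 182/403 = 0.4516
  barren: TP=418, FP=76+115=191 → 418/609 = 0.6864
  water: TP=172, FP=70+108=178 → 172/350 = 0.4914
Weighted-precision = Σ (supportᵢ/N)·precisionᵢ with N=1362: (328/1362)·0.4516 + (630/1362)·0.6864 + (404/1362)·0.4914 = 0.572

0.572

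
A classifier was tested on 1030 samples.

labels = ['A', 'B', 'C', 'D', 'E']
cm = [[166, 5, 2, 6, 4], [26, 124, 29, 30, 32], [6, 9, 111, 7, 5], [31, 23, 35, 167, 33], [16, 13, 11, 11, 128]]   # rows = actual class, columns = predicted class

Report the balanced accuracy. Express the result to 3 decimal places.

0.704

Balanced accuracy = mean of per-class recall.
  A: recall = 166/183 = 0.9071
  B: recall = 124/241 = 0.5145
  C: recall = 111/138 = 0.8043
  D: recall = 167/289 = 0.5779
  E: recall = 128/179 = 0.7151
Mean = (0.9071 + 0.5145 + 0.8043 + 0.5779 + 0.7151) / 5 = 0.704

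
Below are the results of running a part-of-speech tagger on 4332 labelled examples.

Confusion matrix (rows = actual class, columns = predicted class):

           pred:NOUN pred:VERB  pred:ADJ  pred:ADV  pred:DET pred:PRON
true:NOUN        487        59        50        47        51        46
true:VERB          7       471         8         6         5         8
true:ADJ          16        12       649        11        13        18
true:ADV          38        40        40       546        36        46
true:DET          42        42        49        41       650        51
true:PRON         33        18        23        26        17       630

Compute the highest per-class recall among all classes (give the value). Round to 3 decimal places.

0.933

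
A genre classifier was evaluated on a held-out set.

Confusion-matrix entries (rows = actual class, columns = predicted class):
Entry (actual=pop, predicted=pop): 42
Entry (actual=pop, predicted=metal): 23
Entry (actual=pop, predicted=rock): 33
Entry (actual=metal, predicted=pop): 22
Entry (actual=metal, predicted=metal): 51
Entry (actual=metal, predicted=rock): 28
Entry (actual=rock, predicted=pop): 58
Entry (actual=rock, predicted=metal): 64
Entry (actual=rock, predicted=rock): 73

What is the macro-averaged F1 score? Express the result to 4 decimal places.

Per-class F1 score (2·TP/(2·TP+FP+FN)):
  pop: TP=42, FP=22+58=80, FN=23+33=56 → 84/220 = 0.38182
  metal: TP=51, FP=23+64=87, FN=22+28=50 → 102/239 = 0.42678
  rock: TP=73, FP=33+28=61, FN=58+64=122 → 146/329 = 0.44377
Macro-F1 score = mean = (0.38182 + 0.42678 + 0.44377) / 3 = 0.4175

0.4175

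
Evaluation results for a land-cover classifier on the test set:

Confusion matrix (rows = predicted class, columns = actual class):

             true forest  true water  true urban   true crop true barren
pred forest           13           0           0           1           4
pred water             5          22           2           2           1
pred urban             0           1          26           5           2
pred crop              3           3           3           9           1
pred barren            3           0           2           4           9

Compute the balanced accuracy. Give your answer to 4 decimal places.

Balanced accuracy = mean of per-class recall.
  forest: recall = 13/24 = 0.54167
  water: recall = 22/26 = 0.84615
  urban: recall = 26/33 = 0.78788
  crop: recall = 9/21 = 0.42857
  barren: recall = 9/17 = 0.52941
Mean = (0.54167 + 0.84615 + 0.78788 + 0.42857 + 0.52941) / 5 = 0.6267

0.6267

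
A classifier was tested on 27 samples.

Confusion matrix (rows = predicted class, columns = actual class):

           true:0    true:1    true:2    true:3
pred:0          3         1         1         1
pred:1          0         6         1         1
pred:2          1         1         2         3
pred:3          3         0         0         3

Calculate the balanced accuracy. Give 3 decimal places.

Balanced accuracy = mean of per-class recall.
  0: recall = 3/7 = 0.4286
  1: recall = 6/8 = 0.7500
  2: recall = 2/4 = 0.5000
  3: recall = 3/8 = 0.3750
Mean = (0.4286 + 0.7500 + 0.5000 + 0.3750) / 4 = 0.513

0.513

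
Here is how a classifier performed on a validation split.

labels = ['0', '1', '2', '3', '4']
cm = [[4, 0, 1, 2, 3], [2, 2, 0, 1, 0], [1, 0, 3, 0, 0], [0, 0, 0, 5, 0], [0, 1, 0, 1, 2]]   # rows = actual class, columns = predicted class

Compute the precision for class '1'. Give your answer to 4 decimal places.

0.6667

Take TP from the diagonal, FP from the rest of the '1' prediction marginal, FN from the rest of the '1' actual marginal.
precision = TP/(TP+FP).
1: TP=2, FP=0+0+0+1=1 → 2/3 = 0.66667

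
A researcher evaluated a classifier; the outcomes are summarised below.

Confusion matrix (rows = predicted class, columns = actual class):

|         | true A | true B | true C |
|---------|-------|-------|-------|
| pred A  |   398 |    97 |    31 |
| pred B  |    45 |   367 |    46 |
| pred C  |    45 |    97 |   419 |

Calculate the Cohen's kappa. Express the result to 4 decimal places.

0.6503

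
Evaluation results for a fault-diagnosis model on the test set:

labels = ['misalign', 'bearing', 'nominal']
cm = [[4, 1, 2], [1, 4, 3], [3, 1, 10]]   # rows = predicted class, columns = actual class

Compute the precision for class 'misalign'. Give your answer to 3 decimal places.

One-vs-rest for 'misalign': TP = diagonal; FP = other classes predicted 'misalign'; FN = 'misalign' predicted as other.
precision = TP/(TP+FP).
misalign: TP=4, FP=1+2=3 → 4/7 = 0.5714

0.571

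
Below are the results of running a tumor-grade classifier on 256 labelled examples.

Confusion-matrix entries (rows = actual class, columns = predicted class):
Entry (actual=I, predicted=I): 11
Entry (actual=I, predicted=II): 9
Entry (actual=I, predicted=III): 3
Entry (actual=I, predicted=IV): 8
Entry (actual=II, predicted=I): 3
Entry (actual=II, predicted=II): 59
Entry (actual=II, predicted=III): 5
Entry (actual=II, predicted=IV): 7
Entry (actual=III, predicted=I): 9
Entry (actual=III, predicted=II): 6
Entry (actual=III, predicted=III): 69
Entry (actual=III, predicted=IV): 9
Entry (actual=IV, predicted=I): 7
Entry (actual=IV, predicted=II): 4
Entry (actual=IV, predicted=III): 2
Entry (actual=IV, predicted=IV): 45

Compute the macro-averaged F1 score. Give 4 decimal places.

Per-class F1 score (2·TP/(2·TP+FP+FN)):
  I: TP=11, FP=3+9+7=19, FN=9+3+8=20 → 22/61 = 0.36066
  II: TP=59, FP=9+6+4=19, FN=3+5+7=15 → 118/152 = 0.77632
  III: TP=69, FP=3+5+2=10, FN=9+6+9=24 → 138/172 = 0.80233
  IV: TP=45, FP=8+7+9=24, FN=7+4+2=13 → 90/127 = 0.70866
Macro-F1 score = mean = (0.36066 + 0.77632 + 0.80233 + 0.70866) / 4 = 0.6620

0.6620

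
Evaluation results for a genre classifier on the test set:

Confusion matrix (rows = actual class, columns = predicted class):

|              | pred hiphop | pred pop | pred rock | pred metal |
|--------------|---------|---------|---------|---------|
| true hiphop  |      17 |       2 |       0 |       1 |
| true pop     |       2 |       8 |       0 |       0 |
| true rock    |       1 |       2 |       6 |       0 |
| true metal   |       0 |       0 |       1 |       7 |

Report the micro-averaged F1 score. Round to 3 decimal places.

Micro-averaging pools counts across classes: ΣTP=38, ΣFP=9, ΣFN=9.
Micro-F1 score = 2·TP/(2·TP+FP+FN) on pooled counts = 0.809 (equals overall accuracy in single-label multiclass).

0.809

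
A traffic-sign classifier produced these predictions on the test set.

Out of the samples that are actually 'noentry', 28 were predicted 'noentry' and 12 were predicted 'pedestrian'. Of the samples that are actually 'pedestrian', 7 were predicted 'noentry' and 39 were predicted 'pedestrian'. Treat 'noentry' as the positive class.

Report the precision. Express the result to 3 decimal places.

Precision = TP/(TP+FP) = 28/(28+7) = 28/35 = 0.800

0.800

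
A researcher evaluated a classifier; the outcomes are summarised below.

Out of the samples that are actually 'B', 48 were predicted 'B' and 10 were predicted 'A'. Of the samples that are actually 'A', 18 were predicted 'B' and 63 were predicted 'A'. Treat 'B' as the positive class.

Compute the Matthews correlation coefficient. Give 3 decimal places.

MCC = (TP·TN − FP·FN) / √((TP+FP)(TP+FN)(TN+FP)(TN+FN))
Numerator = 48·63 − 18·10 = 2844
Denominator = √(66·58·81·73) = √22634964 = 4757.6217
MCC = 2844 / 4757.6217 = 0.598

0.598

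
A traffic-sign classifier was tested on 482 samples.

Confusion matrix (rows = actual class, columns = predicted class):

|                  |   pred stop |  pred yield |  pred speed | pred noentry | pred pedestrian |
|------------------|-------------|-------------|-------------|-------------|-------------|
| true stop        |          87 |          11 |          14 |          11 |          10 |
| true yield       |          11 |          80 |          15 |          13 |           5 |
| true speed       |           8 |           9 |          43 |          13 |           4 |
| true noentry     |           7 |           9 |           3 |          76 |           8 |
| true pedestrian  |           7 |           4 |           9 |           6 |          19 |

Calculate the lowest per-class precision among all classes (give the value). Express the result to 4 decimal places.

0.4130

Per-class precision (TP/(TP+FP)):
  stop: TP=87, FP=11+8+7+7=33 → 87/120 = 0.72500
  yield: TP=80, FP=11+9+9+4=33 → 80/113 = 0.70796
  speed: TP=43, FP=14+15+3+9=41 → 43/84 = 0.51190
  noentry: TP=76, FP=11+13+13+6=43 → 76/119 = 0.63866
  pedestrian: TP=19, FP=10+5+4+8=27 → 19/46 = 0.41304
Lowest is class 'pedestrian' with precision = 0.4130.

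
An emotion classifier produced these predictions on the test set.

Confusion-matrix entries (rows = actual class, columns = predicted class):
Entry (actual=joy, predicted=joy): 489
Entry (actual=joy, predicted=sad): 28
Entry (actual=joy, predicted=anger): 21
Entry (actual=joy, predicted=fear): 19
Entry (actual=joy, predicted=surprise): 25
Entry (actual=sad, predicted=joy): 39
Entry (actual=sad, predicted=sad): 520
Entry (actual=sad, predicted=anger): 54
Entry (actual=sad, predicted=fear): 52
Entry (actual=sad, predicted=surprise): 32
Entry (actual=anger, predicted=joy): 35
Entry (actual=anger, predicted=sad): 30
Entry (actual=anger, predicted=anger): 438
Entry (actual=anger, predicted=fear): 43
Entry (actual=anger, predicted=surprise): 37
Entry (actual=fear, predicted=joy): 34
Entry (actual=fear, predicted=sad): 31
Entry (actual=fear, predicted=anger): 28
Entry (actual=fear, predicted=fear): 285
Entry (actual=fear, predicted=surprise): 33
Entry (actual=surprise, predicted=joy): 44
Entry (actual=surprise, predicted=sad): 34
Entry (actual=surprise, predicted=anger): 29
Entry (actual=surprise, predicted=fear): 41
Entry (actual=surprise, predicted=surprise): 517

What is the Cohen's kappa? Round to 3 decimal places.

Observed agreement pₒ = trace/N = 2249/2938 = 0.7655
Expected agreement pₑ = Σ (rowᵢ·colᵢ)/N² = (582·641 + 697·643 + 583·570 + 411·440 + 665·644)/2938² = 0.2042
κ = (pₒ − pₑ)/(1 − pₑ) = (0.7655 − 0.2042)/(1 − 0.2042) = 0.705

0.705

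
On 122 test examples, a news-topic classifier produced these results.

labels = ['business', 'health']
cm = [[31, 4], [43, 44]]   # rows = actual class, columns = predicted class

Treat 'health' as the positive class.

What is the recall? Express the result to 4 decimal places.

Recall = TP/(TP+FN) = 44/(44+43) = 44/87 = 0.5057

0.5057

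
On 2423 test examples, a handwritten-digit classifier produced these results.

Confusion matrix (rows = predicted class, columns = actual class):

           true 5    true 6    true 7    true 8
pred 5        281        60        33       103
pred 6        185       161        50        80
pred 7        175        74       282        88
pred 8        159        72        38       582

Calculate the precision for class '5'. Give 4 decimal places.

Take TP from the diagonal, FP from the rest of the '5' prediction marginal, FN from the rest of the '5' actual marginal.
precision = TP/(TP+FP).
5: TP=281, FP=60+33+103=196 → 281/477 = 0.58910

0.5891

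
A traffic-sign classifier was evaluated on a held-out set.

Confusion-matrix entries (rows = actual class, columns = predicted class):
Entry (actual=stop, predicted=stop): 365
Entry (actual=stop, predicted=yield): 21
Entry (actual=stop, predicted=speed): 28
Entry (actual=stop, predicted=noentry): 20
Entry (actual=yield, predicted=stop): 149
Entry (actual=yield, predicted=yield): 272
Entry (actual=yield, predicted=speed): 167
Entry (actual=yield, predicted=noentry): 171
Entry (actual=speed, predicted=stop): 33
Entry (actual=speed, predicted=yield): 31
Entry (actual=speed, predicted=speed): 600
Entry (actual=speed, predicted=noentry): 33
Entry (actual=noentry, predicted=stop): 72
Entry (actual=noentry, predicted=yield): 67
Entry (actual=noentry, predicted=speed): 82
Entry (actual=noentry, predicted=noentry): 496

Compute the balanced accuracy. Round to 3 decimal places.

0.688

Balanced accuracy = mean of per-class recall.
  stop: recall = 365/434 = 0.8410
  yield: recall = 272/759 = 0.3584
  speed: recall = 600/697 = 0.8608
  noentry: recall = 496/717 = 0.6918
Mean = (0.8410 + 0.3584 + 0.8608 + 0.6918) / 4 = 0.688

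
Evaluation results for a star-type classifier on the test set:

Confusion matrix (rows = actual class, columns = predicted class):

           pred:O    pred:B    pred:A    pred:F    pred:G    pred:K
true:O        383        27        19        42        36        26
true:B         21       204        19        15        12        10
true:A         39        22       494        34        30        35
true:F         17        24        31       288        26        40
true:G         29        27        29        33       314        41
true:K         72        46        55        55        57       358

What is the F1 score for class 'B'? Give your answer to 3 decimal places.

0.647

Treat 'B' as positive and all other classes as negative.
F1 score = 2·TP/(2·TP+FP+FN).
B: TP=204, FP=27+22+24+27+46=146, FN=21+19+15+12+10=77 → 408/631 = 0.6466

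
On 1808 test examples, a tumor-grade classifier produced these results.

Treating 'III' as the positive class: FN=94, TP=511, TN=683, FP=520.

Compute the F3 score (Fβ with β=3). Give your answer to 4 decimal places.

Fβ = (1+β²)·TP / ((1+β²)·TP + β²·FN + FP), with β²=9
= 10·511 / (10·511 + 9·94 + 520) = 0.7891

0.7891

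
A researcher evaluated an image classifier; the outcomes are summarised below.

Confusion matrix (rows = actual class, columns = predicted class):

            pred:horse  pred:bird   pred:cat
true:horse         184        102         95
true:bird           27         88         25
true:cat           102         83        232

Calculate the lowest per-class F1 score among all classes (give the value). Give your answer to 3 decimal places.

Per-class F1 score (2·TP/(2·TP+FP+FN)):
  horse: TP=184, FP=27+102=129, FN=102+95=197 → 368/694 = 0.5303
  bird: TP=88, FP=102+83=185, FN=27+25=52 → 176/413 = 0.4262
  cat: TP=232, FP=95+25=120, FN=102+83=185 → 464/769 = 0.6034
Lowest is class 'bird' with F1 score = 0.426.

0.426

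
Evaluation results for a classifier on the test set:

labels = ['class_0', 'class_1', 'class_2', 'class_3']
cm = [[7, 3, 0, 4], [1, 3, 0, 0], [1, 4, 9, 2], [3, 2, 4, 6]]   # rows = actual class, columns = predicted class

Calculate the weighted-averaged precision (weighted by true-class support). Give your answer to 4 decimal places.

0.5662

Per-class precision (TP/(TP+FP)):
  class_0: TP=7, FP=1+1+3=5 → 7/12 = 0.58333
  class_1: TP=3, FP=3+4+2=9 → 3/12 = 0.25000
  class_2: TP=9, FP=0+0+4=4 → 9/13 = 0.69231
  class_3: TP=6, FP=4+0+2=6 → 6/12 = 0.50000
Weighted-precision = Σ (supportᵢ/N)·precisionᵢ with N=49: (14/49)·0.58333 + (4/49)·0.25000 + (16/49)·0.69231 + (15/49)·0.50000 = 0.5662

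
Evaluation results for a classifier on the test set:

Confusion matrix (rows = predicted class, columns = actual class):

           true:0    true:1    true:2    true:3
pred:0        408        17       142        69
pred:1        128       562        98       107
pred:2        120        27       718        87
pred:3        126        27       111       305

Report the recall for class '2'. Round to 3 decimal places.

recall = TP/(TP+FN).
2: TP=718, FN=142+98+111=351 → 718/1069 = 0.6717

0.672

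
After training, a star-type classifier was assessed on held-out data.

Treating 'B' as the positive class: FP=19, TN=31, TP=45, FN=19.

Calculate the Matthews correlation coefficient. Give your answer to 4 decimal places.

0.3231

MCC = (TP·TN − FP·FN) / √((TP+FP)(TP+FN)(TN+FP)(TN+FN))
Numerator = 45·31 − 19·19 = 1034
Denominator = √(64·64·50·50) = √10240000 = 3200.0000
MCC = 1034 / 3200.0000 = 0.3231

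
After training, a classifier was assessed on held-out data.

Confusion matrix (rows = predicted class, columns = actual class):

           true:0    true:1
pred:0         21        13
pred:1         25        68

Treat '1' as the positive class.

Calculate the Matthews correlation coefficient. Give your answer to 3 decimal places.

0.321

MCC = (TP·TN − FP·FN) / √((TP+FP)(TP+FN)(TN+FP)(TN+FN))
Numerator = 68·21 − 25·13 = 1103
Denominator = √(93·81·46·34) = √11781612 = 3432.4353
MCC = 1103 / 3432.4353 = 0.321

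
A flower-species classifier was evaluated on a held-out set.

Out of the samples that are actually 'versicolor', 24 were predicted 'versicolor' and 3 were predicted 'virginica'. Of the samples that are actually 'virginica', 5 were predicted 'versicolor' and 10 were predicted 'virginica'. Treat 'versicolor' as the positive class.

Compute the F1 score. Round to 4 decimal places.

Precision = TP/(TP+FP) = 24/29 = 0.8276
Recall = TP/(TP+FN) = 24/27 = 0.8889
F1 = 2·TP/(2·TP+FP+FN) = 48/56 = 0.8571

0.8571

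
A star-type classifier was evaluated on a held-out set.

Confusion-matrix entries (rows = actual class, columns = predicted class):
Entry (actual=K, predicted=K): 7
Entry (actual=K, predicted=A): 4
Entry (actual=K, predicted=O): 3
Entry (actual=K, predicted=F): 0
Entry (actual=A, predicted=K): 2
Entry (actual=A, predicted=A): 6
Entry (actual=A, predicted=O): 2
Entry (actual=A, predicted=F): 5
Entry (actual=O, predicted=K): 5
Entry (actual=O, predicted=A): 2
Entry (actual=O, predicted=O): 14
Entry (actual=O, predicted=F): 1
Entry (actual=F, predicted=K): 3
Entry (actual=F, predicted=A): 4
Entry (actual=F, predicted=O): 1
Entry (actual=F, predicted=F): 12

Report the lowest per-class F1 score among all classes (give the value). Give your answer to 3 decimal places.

0.387

Per-class F1 score (2·TP/(2·TP+FP+FN)):
  K: TP=7, FP=2+5+3=10, FN=4+3+0=7 → 14/31 = 0.4516
  A: TP=6, FP=4+2+4=10, FN=2+2+5=9 → 12/31 = 0.3871
  O: TP=14, FP=3+2+1=6, FN=5+2+1=8 → 28/42 = 0.6667
  F: TP=12, FP=0+5+1=6, FN=3+4+1=8 → 24/38 = 0.6316
Lowest is class 'A' with F1 score = 0.387.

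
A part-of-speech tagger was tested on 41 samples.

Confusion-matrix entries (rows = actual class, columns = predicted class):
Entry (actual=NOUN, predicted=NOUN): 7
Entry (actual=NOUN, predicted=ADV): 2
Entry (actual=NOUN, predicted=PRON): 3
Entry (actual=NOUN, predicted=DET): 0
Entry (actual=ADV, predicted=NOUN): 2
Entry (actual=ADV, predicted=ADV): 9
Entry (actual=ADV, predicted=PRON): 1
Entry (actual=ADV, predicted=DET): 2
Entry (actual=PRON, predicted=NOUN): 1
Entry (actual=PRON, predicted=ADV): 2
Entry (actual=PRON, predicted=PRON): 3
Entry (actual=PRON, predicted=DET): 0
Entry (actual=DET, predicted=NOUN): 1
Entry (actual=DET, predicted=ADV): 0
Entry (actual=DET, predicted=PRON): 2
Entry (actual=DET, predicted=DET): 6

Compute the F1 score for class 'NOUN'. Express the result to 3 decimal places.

F1 score = 2·TP/(2·TP+FP+FN).
NOUN: TP=7, FP=2+1+1=4, FN=2+3+0=5 → 14/23 = 0.6087

0.609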